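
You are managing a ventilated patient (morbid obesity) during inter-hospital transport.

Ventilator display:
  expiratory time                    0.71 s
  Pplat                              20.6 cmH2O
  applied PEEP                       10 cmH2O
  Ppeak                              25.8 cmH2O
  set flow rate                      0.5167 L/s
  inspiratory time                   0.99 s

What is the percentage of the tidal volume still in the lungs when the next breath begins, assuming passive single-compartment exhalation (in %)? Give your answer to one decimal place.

23.2

Vt = flow × Ti = 0.5167 L/s × 0.99 s × 1000 mL/L = 511.53 mL.
R = (PIP − Pplat)/V̇ = (25.8 − 20.6) / 0.5167 = 5.2/0.5167 = 10.064 cmH2O·s/L.
C = Vt/(Pplat − PEEP) = 511.53 / (20.6 − 10) = 511.53/10.6 = 48.258 mL/cmH2O.
τ = R × C = 10.064 × 0.04826 L/cmH2O = 0.4857 s.
Fraction remaining at end-expiration = e^(−Te/τ) = e^(−0.71/0.4857) = 0.2318 → 23.18%.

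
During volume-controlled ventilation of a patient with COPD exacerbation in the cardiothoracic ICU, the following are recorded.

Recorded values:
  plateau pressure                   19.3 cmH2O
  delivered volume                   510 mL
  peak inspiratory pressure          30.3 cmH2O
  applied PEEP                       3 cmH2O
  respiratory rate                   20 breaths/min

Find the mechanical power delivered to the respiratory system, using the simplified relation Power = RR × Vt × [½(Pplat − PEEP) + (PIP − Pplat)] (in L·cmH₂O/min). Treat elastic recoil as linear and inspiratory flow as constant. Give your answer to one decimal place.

195.3

Per-breath work = Vt × [½(Pplat−PEEP) + (PIP−Pplat)] = 0.510 × [0.5×16.3 + 11.0] = 0.510 × 19.15 = 9.767 L·cmH2O.
Power = 20 × 9.767 = 195.34 L·cmH2O/min.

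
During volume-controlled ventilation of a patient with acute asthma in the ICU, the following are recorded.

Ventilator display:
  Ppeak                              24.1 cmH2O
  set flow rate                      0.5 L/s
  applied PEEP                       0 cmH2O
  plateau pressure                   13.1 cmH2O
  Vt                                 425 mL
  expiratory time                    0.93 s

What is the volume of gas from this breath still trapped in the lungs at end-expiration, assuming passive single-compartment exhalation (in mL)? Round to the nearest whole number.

115

R = (PIP − Pplat)/V̇ = (24.1 − 13.1) / 0.5 = 11.0/0.5 = 22.0 cmH2O·s/L.
C = Vt/(Pplat − PEEP) = 425.0 / (13.1 − 0) = 425.0/13.1 = 32.443 mL/cmH2O.
τ = R × C = 22.0 × 0.03244 L/cmH2O = 0.7137 s.
Fraction remaining = e^(−Te/τ) = e^(−0.93/0.7137) = 0.2717.
Trapped volume = 425.0 × 0.2717 = 115.47 mL.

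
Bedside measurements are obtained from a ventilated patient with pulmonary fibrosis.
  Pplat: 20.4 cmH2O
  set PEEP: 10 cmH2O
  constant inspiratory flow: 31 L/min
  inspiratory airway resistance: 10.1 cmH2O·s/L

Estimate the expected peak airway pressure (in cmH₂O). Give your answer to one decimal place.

25.6

Flow: 31 L/min ÷ 60 = 0.5167 L/s.
PIP = Pplat + Raw × flow = 20.4 + 10.1 × 0.5167 = 20.4 + 5.219 = 25.619 cmH2O.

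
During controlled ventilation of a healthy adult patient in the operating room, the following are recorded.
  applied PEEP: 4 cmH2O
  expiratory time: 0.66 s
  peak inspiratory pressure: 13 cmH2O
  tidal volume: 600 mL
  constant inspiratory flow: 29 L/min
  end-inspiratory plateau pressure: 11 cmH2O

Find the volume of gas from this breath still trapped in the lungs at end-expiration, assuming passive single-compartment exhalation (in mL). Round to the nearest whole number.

Flow: 29 L/min ÷ 60 = 0.4833 L/s.
R = (PIP − Pplat)/V̇ = (13 − 11) / 0.4833 = 2.0/0.4833 = 4.138 cmH2O·s/L.
C = Vt/(Pplat − PEEP) = 600.0 / (11 − 4) = 600.0/7.0 = 85.714 mL/cmH2O.
τ = R × C = 4.138 × 0.08571 L/cmH2O = 0.3547 s.
Fraction remaining = e^(−Te/τ) = e^(−0.66/0.3547) = 0.1556.
Trapped volume = 600.0 × 0.1556 = 93.36 mL.

93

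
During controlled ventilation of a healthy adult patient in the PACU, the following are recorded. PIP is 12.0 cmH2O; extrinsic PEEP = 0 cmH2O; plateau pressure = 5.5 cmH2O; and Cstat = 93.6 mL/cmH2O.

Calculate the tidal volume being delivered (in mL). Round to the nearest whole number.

515

Vt = Cstat × (Pplat − PEEP) = 93.6 × (5.5 − 0) = 93.6 × 5.5 = 514.8 mL.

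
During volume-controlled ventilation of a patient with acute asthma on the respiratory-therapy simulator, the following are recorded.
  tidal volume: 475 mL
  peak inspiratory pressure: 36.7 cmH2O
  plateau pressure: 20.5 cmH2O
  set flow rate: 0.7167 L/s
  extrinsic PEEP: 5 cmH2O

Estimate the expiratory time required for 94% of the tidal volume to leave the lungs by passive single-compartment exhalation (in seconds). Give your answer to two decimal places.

1.95

R = (PIP − Pplat)/V̇ = (36.7 − 20.5) / 0.7167 = 16.2/0.7167 = 22.604 cmH2O·s/L.
C = Vt/(Pplat − PEEP) = 475.0 / (20.5 − 5) = 475.0/15.5 = 30.645 mL/cmH2O.
τ = R × C = 22.604 × 0.03065 L/cmH2O = 0.6928 s.
t = −τ·ln(1 − 0.94) = −0.6928·ln(0.06) = 1.949 s.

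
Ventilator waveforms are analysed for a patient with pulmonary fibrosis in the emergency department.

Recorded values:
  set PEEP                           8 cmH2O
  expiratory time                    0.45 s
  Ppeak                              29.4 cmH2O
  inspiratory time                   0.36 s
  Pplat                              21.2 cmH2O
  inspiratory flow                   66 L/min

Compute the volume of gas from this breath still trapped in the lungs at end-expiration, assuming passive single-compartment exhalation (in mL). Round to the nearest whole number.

Flow: 66 L/min ÷ 60 = 1.1 L/s.
Vt = flow × Ti = 1.1 L/s × 0.36 s × 1000 mL/L = 396.0 mL.
R = (PIP − Pplat)/V̇ = (29.4 − 21.2) / 1.1 = 8.2/1.1 = 7.455 cmH2O·s/L.
C = Vt/(Pplat − PEEP) = 396.0 / (21.2 − 8) = 396.0/13.2 = 30.0 mL/cmH2O.
τ = R × C = 7.455 × 0.03 L/cmH2O = 0.2237 s.
Fraction remaining = e^(−Te/τ) = e^(−0.45/0.2237) = 0.1338.
Trapped volume = 396.0 × 0.1338 = 52.985 mL.

53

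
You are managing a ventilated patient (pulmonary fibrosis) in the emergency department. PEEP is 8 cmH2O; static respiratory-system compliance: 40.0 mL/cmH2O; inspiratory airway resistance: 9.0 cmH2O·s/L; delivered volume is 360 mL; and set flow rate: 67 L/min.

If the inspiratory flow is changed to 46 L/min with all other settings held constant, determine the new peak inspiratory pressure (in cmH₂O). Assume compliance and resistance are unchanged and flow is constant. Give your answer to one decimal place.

23.9

Flow: 67 L/min ÷ 60 = 1.1167 L/s.
New flow: 46 L/min ÷ 60 = 0.7667 L/s.
PIP = Vt/C + R·V̇ + PEEP (constant-flow equation of motion).
Only the resistive term changes: ΔPIP = R × ΔV̇ = 9.0 × (0.7667 − 1.1167) = 9.0 × -0.35 = -3.15 cmH2O.
Original PIP = 360/40.0 + 9.0×1.1167 + 8 = 27.05 cmH2O; new PIP = 27.05 + (-3.15) = 23.9 cmH2O.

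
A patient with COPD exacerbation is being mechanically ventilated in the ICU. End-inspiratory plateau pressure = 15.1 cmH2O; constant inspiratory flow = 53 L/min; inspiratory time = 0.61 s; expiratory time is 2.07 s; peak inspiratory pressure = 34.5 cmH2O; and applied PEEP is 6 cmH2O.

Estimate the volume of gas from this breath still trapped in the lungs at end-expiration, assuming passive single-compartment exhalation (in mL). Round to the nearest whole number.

110

Flow: 53 L/min ÷ 60 = 0.8833 L/s.
Vt = flow × Ti = 0.8833 L/s × 0.61 s × 1000 mL/L = 538.81 mL.
R = (PIP − Pplat)/V̇ = (34.5 − 15.1) / 0.8833 = 19.4/0.8833 = 21.963 cmH2O·s/L.
C = Vt/(Pplat − PEEP) = 538.81 / (15.1 − 6) = 538.81/9.1 = 59.21 mL/cmH2O.
τ = R × C = 21.963 × 0.05921 L/cmH2O = 1.3 s.
Fraction remaining = e^(−Te/τ) = e^(−2.07/1.3) = 0.2035.
Trapped volume = 538.81 × 0.2035 = 109.65 mL.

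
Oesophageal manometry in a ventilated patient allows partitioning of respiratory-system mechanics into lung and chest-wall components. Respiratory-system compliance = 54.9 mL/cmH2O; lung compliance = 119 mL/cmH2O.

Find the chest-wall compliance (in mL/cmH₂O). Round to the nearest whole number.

1/Ccw = 1/Crs − 1/CL.
1/Ccw = 1/54.9 − 1/119 = 0.009812.
Ccw = 101.92 mL/cmH2O.

102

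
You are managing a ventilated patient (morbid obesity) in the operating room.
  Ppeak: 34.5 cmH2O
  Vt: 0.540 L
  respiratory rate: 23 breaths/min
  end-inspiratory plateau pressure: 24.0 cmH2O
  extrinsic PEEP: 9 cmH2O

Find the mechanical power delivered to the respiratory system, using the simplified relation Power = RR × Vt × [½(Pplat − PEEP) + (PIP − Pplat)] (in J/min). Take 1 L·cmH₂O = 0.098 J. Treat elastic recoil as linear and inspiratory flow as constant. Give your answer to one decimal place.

Per-breath work = Vt × [½(Pplat−PEEP) + (PIP−Pplat)] = 0.540 × [0.5×15.0 + 10.5] = 0.540 × 18.0 = 9.72 L·cmH2O.
Power = 23 × 9.72 = 223.56 L·cmH2O/min.
× 0.098 J/(L·cmH2O) → 21.909 J/min.

21.9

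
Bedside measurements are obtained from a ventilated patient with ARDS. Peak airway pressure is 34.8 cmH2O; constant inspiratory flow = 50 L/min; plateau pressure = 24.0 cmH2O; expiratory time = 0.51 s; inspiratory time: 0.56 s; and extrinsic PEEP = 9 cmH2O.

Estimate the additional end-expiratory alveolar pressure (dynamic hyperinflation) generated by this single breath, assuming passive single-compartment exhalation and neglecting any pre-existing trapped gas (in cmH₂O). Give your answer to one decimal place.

4.2

Flow: 50 L/min ÷ 60 = 0.8333 L/s.
Vt = flow × Ti = 0.8333 L/s × 0.56 s × 1000 mL/L = 466.65 mL.
R = (PIP − Pplat)/V̇ = (34.8 − 24.0) / 0.8333 = 10.8/0.8333 = 12.961 cmH2O·s/L.
C = Vt/(Pplat − PEEP) = 466.65 / (24.0 − 9) = 466.65/15.0 = 31.11 mL/cmH2O.
τ = R × C = 12.961 × 0.03111 L/cmH2O = 0.4032 s.
Fraction remaining = e^(−Te/τ) = e^(−0.51/0.4032) = 0.2823; trapped volume = 466.65 × 0.2823 = 131.74 mL.
Additional alveolar pressure from trapping ≈ V_trapped / C = 131.74 / 31.11 = 4.235 cmH2O.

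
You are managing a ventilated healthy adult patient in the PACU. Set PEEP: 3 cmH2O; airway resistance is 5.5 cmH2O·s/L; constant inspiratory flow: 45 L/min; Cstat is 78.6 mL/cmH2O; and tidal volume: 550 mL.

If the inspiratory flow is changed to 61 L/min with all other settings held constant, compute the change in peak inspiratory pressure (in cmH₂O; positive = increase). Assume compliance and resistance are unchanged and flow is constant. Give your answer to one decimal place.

1.5

Flow: 45 L/min ÷ 60 = 0.75 L/s.
New flow: 61 L/min ÷ 60 = 1.0167 L/s.
PIP = Vt/C + R·V̇ + PEEP (constant-flow equation of motion).
Only the resistive term changes: ΔPIP = R × ΔV̇ = 5.5 × (1.0167 − 0.75) = 5.5 × 0.2667 = 1.467 cmH2O.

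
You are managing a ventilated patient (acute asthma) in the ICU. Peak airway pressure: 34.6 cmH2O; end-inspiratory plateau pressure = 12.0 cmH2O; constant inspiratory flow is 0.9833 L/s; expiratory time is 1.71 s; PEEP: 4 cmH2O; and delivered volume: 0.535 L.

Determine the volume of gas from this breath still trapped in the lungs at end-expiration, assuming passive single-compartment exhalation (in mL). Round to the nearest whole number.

176

R = (PIP − Pplat)/V̇ = (34.6 − 12.0) / 0.9833 = 22.6/0.9833 = 22.984 cmH2O·s/L.
C = Vt/(Pplat − PEEP) = 535.0 / (12.0 − 4) = 535.0/8.0 = 66.875 mL/cmH2O.
τ = R × C = 22.984 × 0.06688 L/cmH2O = 1.537 s.
Fraction remaining = e^(−Te/τ) = e^(−1.71/1.537) = 0.3287.
Trapped volume = 535.0 × 0.3287 = 175.85 mL.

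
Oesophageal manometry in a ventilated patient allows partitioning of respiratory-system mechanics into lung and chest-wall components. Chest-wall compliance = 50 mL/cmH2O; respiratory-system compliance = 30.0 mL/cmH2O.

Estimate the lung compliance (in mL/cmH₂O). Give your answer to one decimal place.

75.0

1/CL = 1/Crs − 1/Ccw.
1/CL = 1/30.0 − 1/50 = 0.01333.
CL = 75.019 mL/cmH2O.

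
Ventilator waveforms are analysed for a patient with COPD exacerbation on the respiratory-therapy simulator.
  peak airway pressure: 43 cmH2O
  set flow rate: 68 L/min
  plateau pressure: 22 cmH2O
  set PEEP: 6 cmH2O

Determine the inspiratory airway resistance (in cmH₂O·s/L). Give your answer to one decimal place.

18.5

Flow: 68 L/min ÷ 60 = 1.1333 L/s.
Raw = (PIP − Pplat) / flow = (43 − 22) / 1.1333 = 21.0 / 1.1333 = 18.53 cmH2O·s/L.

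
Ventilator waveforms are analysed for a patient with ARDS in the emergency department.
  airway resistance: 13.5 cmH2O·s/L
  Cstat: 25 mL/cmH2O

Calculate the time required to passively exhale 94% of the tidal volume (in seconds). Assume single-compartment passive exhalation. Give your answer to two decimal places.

τ = R × C = 13.5 × 25 mL/cmH2O = 13.5 × 0.025 L/cmH2O = 0.3375 s.
Exhaled fraction f = 1 − e^(−t/τ) → t = −τ·ln(1 − f) = −0.3375·ln(0.06) = 0.9495 s.

0.95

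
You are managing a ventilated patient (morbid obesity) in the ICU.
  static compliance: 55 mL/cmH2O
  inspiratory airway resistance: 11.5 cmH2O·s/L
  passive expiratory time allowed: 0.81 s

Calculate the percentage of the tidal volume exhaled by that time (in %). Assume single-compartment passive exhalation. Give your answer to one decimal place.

τ = R × C = 11.5 × 55 mL/cmH2O = 11.5 × 0.055 L/cmH2O = 0.6325 s.
Passive exhalation: V(t)/V₀ = e^(−t/τ) = e^(−0.81/0.6325) = 0.2779.
Fraction exhaled = 1 − 0.2779 = 0.7221 → 72.21%.

72.2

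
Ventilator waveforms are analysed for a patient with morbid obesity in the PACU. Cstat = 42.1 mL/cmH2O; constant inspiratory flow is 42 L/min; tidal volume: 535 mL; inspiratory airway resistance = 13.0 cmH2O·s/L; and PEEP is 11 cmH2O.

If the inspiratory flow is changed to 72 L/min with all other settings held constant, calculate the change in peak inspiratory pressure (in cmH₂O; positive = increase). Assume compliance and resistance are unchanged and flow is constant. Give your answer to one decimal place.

Flow: 42 L/min ÷ 60 = 0.7 L/s.
New flow: 72 L/min ÷ 60 = 1.2 L/s.
PIP = Vt/C + R·V̇ + PEEP (constant-flow equation of motion).
Only the resistive term changes: ΔPIP = R × ΔV̇ = 13.0 × (1.2 − 0.7) = 13.0 × 0.5 = 6.5 cmH2O.

6.5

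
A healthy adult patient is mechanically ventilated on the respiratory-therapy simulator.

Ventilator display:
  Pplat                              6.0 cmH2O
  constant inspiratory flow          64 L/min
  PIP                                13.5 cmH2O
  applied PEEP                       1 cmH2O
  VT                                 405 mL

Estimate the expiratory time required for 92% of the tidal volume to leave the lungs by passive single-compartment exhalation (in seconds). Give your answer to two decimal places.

Flow: 64 L/min ÷ 60 = 1.0667 L/s.
R = (PIP − Pplat)/V̇ = (13.5 − 6.0) / 1.0667 = 7.5/1.0667 = 7.031 cmH2O·s/L.
C = Vt/(Pplat − PEEP) = 405.0 / (6.0 − 1) = 405.0/5.0 = 81.0 mL/cmH2O.
τ = R × C = 7.031 × 0.081 L/cmH2O = 0.5695 s.
t = −τ·ln(1 − 0.92) = −0.5695·ln(0.08) = 1.438 s.

1.44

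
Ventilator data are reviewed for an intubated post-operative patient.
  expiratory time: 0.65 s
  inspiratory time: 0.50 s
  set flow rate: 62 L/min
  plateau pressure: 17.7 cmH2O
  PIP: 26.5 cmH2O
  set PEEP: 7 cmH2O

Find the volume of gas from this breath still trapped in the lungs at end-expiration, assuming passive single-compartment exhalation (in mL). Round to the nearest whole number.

106

Flow: 62 L/min ÷ 60 = 1.0333 L/s.
Vt = flow × Ti = 1.0333 L/s × 0.50 s × 1000 mL/L = 516.65 mL.
R = (PIP − Pplat)/V̇ = (26.5 − 17.7) / 1.0333 = 8.8/1.0333 = 8.516 cmH2O·s/L.
C = Vt/(Pplat − PEEP) = 516.65 / (17.7 − 7) = 516.65/10.7 = 48.285 mL/cmH2O.
τ = R × C = 8.516 × 0.04829 L/cmH2O = 0.4112 s.
Fraction remaining = e^(−Te/τ) = e^(−0.65/0.4112) = 0.2058.
Trapped volume = 516.65 × 0.2058 = 106.33 mL.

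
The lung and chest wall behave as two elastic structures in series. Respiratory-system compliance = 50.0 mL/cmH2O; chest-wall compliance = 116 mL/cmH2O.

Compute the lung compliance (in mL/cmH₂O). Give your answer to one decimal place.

87.9

1/CL = 1/Crs − 1/Ccw.
1/CL = 1/50.0 − 1/116 = 0.01138.
CL = 87.873 mL/cmH2O.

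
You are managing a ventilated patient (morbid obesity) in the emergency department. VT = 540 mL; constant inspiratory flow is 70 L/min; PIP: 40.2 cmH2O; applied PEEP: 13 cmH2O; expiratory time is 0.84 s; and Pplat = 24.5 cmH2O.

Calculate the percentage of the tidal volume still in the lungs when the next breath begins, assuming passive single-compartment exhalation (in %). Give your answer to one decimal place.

26.5

Flow: 70 L/min ÷ 60 = 1.1667 L/s.
R = (PIP − Pplat)/V̇ = (40.2 − 24.5) / 1.1667 = 15.7/1.1667 = 13.457 cmH2O·s/L.
C = Vt/(Pplat − PEEP) = 540.0 / (24.5 − 13) = 540.0/11.5 = 46.957 mL/cmH2O.
τ = R × C = 13.457 × 0.04696 L/cmH2O = 0.6319 s.
Fraction remaining at end-expiration = e^(−Te/τ) = e^(−0.84/0.6319) = 0.2647 → 26.47%.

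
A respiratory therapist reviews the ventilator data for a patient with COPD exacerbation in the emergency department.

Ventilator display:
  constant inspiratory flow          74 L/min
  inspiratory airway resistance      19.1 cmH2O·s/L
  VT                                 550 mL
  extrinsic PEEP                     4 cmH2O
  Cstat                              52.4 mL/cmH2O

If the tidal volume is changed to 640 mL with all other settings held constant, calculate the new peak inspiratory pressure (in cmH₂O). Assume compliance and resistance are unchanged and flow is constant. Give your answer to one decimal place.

39.8

Flow: 74 L/min ÷ 60 = 1.2333 L/s.
PIP = Vt/C + R·V̇ + PEEP (constant-flow equation of motion).
Only the elastic term changes: ΔPIP = ΔVt / C = (640 − 550) / 52.4 = 1.718 cmH2O.
Original PIP = 550/52.4 + 19.1×1.2333 + 4 = 38.052 cmH2O; new PIP = 38.052 + (1.718) = 39.77 cmH2O.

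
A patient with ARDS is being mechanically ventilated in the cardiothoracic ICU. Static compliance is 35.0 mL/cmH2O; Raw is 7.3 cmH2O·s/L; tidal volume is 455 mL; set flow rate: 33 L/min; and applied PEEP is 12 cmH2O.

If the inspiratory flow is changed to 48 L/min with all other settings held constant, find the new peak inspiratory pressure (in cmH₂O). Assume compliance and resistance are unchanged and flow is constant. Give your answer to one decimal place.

30.8

Flow: 33 L/min ÷ 60 = 0.55 L/s.
New flow: 48 L/min ÷ 60 = 0.8 L/s.
PIP = Vt/C + R·V̇ + PEEP (constant-flow equation of motion).
Only the resistive term changes: ΔPIP = R × ΔV̇ = 7.3 × (0.8 − 0.55) = 7.3 × 0.25 = 1.825 cmH2O.
Original PIP = 455/35.0 + 7.3×0.55 + 12 = 29.015 cmH2O; new PIP = 29.015 + (1.825) = 30.84 cmH2O.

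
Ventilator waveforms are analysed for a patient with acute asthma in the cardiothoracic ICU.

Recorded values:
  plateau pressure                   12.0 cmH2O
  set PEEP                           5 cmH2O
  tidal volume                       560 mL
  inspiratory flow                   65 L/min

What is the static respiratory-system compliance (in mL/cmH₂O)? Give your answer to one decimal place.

80.0

Cstat = Vt / (Pplat − PEEP) = 560 / (12.0 − 5) = 560 / 7.0 = 80.0 mL/cmH2O.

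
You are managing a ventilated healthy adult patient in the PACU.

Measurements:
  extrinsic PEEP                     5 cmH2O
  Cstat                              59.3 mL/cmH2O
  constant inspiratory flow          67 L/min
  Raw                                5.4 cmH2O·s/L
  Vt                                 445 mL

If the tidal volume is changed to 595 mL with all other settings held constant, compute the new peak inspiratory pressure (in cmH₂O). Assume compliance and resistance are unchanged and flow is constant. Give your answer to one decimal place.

21.1

Flow: 67 L/min ÷ 60 = 1.1167 L/s.
PIP = Vt/C + R·V̇ + PEEP (constant-flow equation of motion).
Only the elastic term changes: ΔPIP = ΔVt / C = (595 − 445) / 59.3 = 2.53 cmH2O.
Original PIP = 445/59.3 + 5.4×1.1167 + 5 = 18.534 cmH2O; new PIP = 18.534 + (2.53) = 21.064 cmH2O.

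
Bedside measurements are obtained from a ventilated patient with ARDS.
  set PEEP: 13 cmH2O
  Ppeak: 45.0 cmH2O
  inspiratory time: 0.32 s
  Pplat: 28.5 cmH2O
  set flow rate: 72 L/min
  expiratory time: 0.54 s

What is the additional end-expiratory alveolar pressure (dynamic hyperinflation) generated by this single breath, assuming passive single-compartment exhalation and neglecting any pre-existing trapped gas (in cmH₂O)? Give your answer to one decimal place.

Flow: 72 L/min ÷ 60 = 1.2 L/s.
Vt = flow × Ti = 1.2 L/s × 0.32 s × 1000 mL/L = 384.0 mL.
R = (PIP − Pplat)/V̇ = (45.0 − 28.5) / 1.2 = 16.5/1.2 = 13.75 cmH2O·s/L.
C = Vt/(Pplat − PEEP) = 384.0 / (28.5 − 13) = 384.0/15.5 = 24.774 mL/cmH2O.
τ = R × C = 13.75 × 0.02477 L/cmH2O = 0.3406 s.
Fraction remaining = e^(−Te/τ) = e^(−0.54/0.3406) = 0.2049; trapped volume = 384.0 × 0.2049 = 78.682 mL.
Additional alveolar pressure from trapping ≈ V_trapped / C = 78.682 / 24.774 = 3.176 cmH2O.

3.2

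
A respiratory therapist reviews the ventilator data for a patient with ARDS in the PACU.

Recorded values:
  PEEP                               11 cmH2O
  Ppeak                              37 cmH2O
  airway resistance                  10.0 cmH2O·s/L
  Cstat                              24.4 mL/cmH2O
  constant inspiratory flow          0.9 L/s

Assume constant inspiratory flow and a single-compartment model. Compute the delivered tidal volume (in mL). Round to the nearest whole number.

Equation of motion (constant flow): PIP = Vt/C + R·V̇ + PEEP.
Vt/C = PIP − R·V̇ − PEEP = 37 − 9.0 − 11 = 17.0 cmH2O.
Vt = C × 17.0 = 24.4 × 17.0 = 414.8 mL.

415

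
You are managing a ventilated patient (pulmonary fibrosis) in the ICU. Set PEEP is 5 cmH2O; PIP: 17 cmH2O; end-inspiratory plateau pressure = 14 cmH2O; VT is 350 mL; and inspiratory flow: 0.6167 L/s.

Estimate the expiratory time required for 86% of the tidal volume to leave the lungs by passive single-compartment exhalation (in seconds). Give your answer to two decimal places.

0.37

R = (PIP − Pplat)/V̇ = (17 − 14) / 0.6167 = 3.0/0.6167 = 4.865 cmH2O·s/L.
C = Vt/(Pplat − PEEP) = 350.0 / (14 − 5) = 350.0/9.0 = 38.889 mL/cmH2O.
τ = R × C = 4.865 × 0.03889 L/cmH2O = 0.1892 s.
t = −τ·ln(1 − 0.86) = −0.1892·ln(0.14) = 0.372 s.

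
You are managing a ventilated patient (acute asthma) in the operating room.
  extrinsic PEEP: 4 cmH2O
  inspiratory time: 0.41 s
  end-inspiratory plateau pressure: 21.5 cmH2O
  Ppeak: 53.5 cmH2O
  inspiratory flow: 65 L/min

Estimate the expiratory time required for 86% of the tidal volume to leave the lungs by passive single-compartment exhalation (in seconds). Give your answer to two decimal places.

Flow: 65 L/min ÷ 60 = 1.0833 L/s.
Vt = flow × Ti = 1.0833 L/s × 0.41 s × 1000 mL/L = 444.15 mL.
R = (PIP − Pplat)/V̇ = (53.5 − 21.5) / 1.0833 = 32.0/1.0833 = 29.539 cmH2O·s/L.
C = Vt/(Pplat − PEEP) = 444.15 / (21.5 − 4) = 444.15/17.5 = 25.38 mL/cmH2O.
τ = R × C = 29.539 × 0.02538 L/cmH2O = 0.7497 s.
t = −τ·ln(1 − 0.86) = −0.7497·ln(0.14) = 1.474 s.

1.47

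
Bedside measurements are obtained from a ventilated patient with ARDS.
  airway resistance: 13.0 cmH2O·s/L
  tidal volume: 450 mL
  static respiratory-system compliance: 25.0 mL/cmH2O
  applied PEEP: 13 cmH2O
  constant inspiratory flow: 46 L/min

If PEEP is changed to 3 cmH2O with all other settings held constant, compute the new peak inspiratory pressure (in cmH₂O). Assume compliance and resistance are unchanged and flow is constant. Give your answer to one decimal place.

31.0

Flow: 46 L/min ÷ 60 = 0.7667 L/s.
PIP = Vt/C + R·V̇ + PEEP (constant-flow equation of motion).
Only the baseline term changes: ΔPIP = ΔPEEP = 3 − 13 = -10.0 cmH2O.
Original PIP = 450/25.0 + 13.0×0.7667 + 13 = 40.967 cmH2O; new PIP = 40.967 + (-10.0) = 30.967 cmH2O.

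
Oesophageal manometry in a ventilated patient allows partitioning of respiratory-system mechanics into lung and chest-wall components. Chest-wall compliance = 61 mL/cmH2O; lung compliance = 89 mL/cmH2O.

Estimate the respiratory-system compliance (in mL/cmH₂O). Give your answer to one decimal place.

Lung and chest wall are elastances in series: 1/Crs = 1/CL + 1/Ccw.
1/Crs = 1/89 + 1/61 = 0.02763.
Crs = 36.193 mL/cmH2O.

36.2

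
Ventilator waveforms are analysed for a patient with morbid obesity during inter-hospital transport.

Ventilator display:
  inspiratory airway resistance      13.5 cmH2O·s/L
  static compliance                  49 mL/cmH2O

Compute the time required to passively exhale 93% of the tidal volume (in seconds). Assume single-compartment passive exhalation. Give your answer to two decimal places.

τ = R × C = 13.5 × 49 mL/cmH2O = 13.5 × 0.049 L/cmH2O = 0.6615 s.
Exhaled fraction f = 1 − e^(−t/τ) → t = −τ·ln(1 − f) = −0.6615·ln(0.07) = 1.759 s.

1.76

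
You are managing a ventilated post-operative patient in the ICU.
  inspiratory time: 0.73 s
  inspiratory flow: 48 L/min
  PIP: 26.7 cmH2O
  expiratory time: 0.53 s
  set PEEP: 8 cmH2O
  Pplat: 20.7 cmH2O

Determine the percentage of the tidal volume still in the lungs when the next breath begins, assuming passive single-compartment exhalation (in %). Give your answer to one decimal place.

Flow: 48 L/min ÷ 60 = 0.8 L/s.
Vt = flow × Ti = 0.8 L/s × 0.73 s × 1000 mL/L = 584.0 mL.
R = (PIP − Pplat)/V̇ = (26.7 − 20.7) / 0.8 = 6.0/0.8 = 7.5 cmH2O·s/L.
C = Vt/(Pplat − PEEP) = 584.0 / (20.7 − 8) = 584.0/12.7 = 45.984 mL/cmH2O.
τ = R × C = 7.5 × 0.04598 L/cmH2O = 0.3449 s.
Fraction remaining at end-expiration = e^(−Te/τ) = e^(−0.53/0.3449) = 0.2151 → 21.51%.

21.5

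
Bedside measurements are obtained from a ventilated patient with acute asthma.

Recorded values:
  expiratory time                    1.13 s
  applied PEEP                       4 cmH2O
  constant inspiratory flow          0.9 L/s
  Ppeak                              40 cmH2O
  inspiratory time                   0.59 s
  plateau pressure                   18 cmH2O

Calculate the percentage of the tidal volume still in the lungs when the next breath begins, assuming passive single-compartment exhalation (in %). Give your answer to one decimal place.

29.6

Vt = flow × Ti = 0.9 L/s × 0.59 s × 1000 mL/L = 531.0 mL.
R = (PIP − Pplat)/V̇ = (40 − 18) / 0.9 = 22.0/0.9 = 24.444 cmH2O·s/L.
C = Vt/(Pplat − PEEP) = 531.0 / (18 − 4) = 531.0/14.0 = 37.929 mL/cmH2O.
τ = R × C = 24.444 × 0.03793 L/cmH2O = 0.9272 s.
Fraction remaining at end-expiration = e^(−Te/τ) = e^(−1.13/0.9272) = 0.2956 → 29.56%.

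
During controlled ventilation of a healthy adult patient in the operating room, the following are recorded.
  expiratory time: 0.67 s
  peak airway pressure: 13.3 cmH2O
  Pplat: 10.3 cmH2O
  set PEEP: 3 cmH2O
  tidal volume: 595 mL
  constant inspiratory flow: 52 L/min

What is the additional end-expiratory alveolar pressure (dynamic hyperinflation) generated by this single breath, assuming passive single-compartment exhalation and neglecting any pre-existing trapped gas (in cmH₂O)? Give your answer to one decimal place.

Flow: 52 L/min ÷ 60 = 0.8667 L/s.
R = (PIP − Pplat)/V̇ = (13.3 − 10.3) / 0.8667 = 3.0/0.8667 = 3.461 cmH2O·s/L.
C = Vt/(Pplat − PEEP) = 595.0 / (10.3 − 3) = 595.0/7.3 = 81.507 mL/cmH2O.
τ = R × C = 3.461 × 0.08151 L/cmH2O = 0.2821 s.
Fraction remaining = e^(−Te/τ) = e^(−0.67/0.2821) = 0.09301; trapped volume = 595.0 × 0.09301 = 55.341 mL.
Additional alveolar pressure from trapping ≈ V_trapped / C = 55.341 / 81.507 = 0.679 cmH2O.

0.7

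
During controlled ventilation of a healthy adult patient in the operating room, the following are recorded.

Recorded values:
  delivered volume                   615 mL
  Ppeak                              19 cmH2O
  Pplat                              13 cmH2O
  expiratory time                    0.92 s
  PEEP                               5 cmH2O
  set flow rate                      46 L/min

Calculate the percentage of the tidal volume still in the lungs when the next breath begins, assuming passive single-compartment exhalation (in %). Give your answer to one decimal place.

21.7

Flow: 46 L/min ÷ 60 = 0.7667 L/s.
R = (PIP − Pplat)/V̇ = (19 − 13) / 0.7667 = 6.0/0.7667 = 7.826 cmH2O·s/L.
C = Vt/(Pplat − PEEP) = 615.0 / (13 − 5) = 615.0/8.0 = 76.875 mL/cmH2O.
τ = R × C = 7.826 × 0.07688 L/cmH2O = 0.6017 s.
Fraction remaining at end-expiration = e^(−Te/τ) = e^(−0.92/0.6017) = 0.2168 → 21.68%.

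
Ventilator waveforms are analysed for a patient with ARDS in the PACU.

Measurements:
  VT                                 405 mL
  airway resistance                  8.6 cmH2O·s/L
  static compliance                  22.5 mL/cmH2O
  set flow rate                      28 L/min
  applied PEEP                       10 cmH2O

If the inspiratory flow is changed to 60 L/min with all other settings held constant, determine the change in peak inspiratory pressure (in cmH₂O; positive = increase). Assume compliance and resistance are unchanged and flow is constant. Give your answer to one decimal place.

Flow: 28 L/min ÷ 60 = 0.4667 L/s.
New flow: 60 L/min ÷ 60 = 1 L/s.
PIP = Vt/C + R·V̇ + PEEP (constant-flow equation of motion).
Only the resistive term changes: ΔPIP = R × ΔV̇ = 8.6 × (1 − 0.4667) = 8.6 × 0.5333 = 4.586 cmH2O.

4.6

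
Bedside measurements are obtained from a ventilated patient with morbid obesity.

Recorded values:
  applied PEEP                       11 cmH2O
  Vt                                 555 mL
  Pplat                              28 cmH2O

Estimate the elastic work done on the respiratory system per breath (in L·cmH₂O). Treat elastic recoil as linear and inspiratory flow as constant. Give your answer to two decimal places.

4.72

Elastic work ≈ ½ × (Pplat − PEEP) × Vt = 0.5 × (28 − 11) × 0.555 L = 0.5 × 17.0 × 0.555 = 4.718 L·cmH2O.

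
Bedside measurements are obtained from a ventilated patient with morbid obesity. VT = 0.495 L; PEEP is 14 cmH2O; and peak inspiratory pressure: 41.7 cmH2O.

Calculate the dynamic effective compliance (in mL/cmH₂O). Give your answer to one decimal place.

17.9

Dynamic compliance = Vt / (PIP − PEEP) = 495 / (41.7 − 14) = 495 / 27.7 = 17.87 mL/cmH2O.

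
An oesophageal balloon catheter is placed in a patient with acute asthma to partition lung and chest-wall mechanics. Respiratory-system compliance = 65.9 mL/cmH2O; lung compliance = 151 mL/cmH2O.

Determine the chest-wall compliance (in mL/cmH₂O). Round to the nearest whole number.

117

1/Ccw = 1/Crs − 1/CL.
1/Ccw = 1/65.9 − 1/151 = 0.008552.
Ccw = 116.93 mL/cmH2O.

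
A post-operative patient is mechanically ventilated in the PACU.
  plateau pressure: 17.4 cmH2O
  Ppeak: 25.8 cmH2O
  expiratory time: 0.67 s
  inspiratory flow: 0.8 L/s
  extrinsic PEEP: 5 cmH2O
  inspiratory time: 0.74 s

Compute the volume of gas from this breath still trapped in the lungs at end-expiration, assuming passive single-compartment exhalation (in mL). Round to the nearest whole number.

156

Vt = flow × Ti = 0.8 L/s × 0.74 s × 1000 mL/L = 592.0 mL.
R = (PIP − Pplat)/V̇ = (25.8 − 17.4) / 0.8 = 8.4/0.8 = 10.5 cmH2O·s/L.
C = Vt/(Pplat − PEEP) = 592.0 / (17.4 − 5) = 592.0/12.4 = 47.742 mL/cmH2O.
τ = R × C = 10.5 × 0.04774 L/cmH2O = 0.5013 s.
Fraction remaining = e^(−Te/τ) = e^(−0.67/0.5013) = 0.2628.
Trapped volume = 592.0 × 0.2628 = 155.58 mL.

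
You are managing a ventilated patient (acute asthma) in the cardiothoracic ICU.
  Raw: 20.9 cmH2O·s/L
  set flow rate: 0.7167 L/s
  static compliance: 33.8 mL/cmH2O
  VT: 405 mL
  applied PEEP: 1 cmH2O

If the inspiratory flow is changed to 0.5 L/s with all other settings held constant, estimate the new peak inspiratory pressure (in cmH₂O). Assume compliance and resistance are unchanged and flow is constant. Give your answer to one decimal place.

23.4

PIP = Vt/C + R·V̇ + PEEP (constant-flow equation of motion).
Only the resistive term changes: ΔPIP = R × ΔV̇ = 20.9 × (0.5 − 0.7167) = 20.9 × -0.2167 = -4.529 cmH2O.
Original PIP = 405/33.8 + 20.9×0.7167 + 1 = 27.961 cmH2O; new PIP = 27.961 + (-4.529) = 23.432 cmH2O.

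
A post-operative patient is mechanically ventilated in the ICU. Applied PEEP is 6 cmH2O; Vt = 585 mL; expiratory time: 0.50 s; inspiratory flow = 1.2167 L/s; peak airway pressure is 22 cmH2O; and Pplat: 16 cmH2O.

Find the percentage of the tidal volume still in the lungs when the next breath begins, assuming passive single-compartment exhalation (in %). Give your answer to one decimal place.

R = (PIP − Pplat)/V̇ = (22 − 16) / 1.2167 = 6.0/1.2167 = 4.931 cmH2O·s/L.
C = Vt/(Pplat − PEEP) = 585.0 / (16 − 6) = 585.0/10.0 = 58.5 mL/cmH2O.
τ = R × C = 4.931 × 0.0585 L/cmH2O = 0.2885 s.
Fraction remaining at end-expiration = e^(−Te/τ) = e^(−0.50/0.2885) = 0.1767 → 17.67%.

17.7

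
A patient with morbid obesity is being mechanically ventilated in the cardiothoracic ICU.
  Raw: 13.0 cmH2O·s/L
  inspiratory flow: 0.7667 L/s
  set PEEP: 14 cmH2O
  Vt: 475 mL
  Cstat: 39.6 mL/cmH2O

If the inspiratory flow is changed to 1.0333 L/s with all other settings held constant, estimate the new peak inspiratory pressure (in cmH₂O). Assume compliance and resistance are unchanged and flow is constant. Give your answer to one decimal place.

PIP = Vt/C + R·V̇ + PEEP (constant-flow equation of motion).
Only the resistive term changes: ΔPIP = R × ΔV̇ = 13.0 × (1.0333 − 0.7667) = 13.0 × 0.2666 = 3.466 cmH2O.
Original PIP = 475/39.6 + 13.0×0.7667 + 14 = 35.962 cmH2O; new PIP = 35.962 + (3.466) = 39.428 cmH2O.

39.4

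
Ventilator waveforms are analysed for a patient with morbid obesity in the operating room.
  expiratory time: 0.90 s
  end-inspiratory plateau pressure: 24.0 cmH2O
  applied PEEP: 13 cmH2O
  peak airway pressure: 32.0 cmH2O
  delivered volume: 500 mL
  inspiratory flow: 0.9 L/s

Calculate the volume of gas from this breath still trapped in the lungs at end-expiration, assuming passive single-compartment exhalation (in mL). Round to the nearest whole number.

R = (PIP − Pplat)/V̇ = (32.0 − 24.0) / 0.9 = 8.0/0.9 = 8.889 cmH2O·s/L.
C = Vt/(Pplat − PEEP) = 500.0 / (24.0 − 13) = 500.0/11.0 = 45.455 mL/cmH2O.
τ = R × C = 8.889 × 0.04546 L/cmH2O = 0.4041 s.
Fraction remaining = e^(−Te/τ) = e^(−0.90/0.4041) = 0.1078.
Trapped volume = 500.0 × 0.1078 = 53.9 mL.

54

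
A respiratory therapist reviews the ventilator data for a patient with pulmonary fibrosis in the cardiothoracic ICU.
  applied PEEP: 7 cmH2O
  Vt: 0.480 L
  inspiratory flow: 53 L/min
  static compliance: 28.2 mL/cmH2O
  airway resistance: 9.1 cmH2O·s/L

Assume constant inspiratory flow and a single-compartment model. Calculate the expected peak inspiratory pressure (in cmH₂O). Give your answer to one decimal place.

Flow: 53 L/min ÷ 60 = 0.8833 L/s.
Equation of motion (constant flow): PIP = Vt/C + R·V̇ + PEEP.
PIP = 480/28.2 + 9.1×0.8833 + 7 = 17.021 + 8.038 + 7 = 32.059 cmH2O.

32.1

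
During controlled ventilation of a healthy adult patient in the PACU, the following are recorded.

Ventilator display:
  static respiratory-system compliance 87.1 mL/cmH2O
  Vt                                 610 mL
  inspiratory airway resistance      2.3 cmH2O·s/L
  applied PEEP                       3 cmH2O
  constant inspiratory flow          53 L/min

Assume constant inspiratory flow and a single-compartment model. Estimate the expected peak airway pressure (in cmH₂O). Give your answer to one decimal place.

Flow: 53 L/min ÷ 60 = 0.8833 L/s.
Equation of motion (constant flow): PIP = Vt/C + R·V̇ + PEEP.
PIP = 610/87.1 + 2.3×0.8833 + 3 = 7.003 + 2.032 + 3 = 12.035 cmH2O.

12.0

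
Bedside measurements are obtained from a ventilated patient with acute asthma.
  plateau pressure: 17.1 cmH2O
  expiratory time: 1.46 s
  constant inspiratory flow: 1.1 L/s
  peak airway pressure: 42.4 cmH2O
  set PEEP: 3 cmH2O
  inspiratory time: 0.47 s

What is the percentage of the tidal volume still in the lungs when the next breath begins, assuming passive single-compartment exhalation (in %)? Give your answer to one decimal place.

Vt = flow × Ti = 1.1 L/s × 0.47 s × 1000 mL/L = 517.0 mL.
R = (PIP − Pplat)/V̇ = (42.4 − 17.1) / 1.1 = 25.3/1.1 = 23.0 cmH2O·s/L.
C = Vt/(Pplat − PEEP) = 517.0 / (17.1 − 3) = 517.0/14.1 = 36.667 mL/cmH2O.
τ = R × C = 23.0 × 0.03667 L/cmH2O = 0.8434 s.
Fraction remaining at end-expiration = e^(−Te/τ) = e^(−1.46/0.8434) = 0.1771 → 17.71%.

17.7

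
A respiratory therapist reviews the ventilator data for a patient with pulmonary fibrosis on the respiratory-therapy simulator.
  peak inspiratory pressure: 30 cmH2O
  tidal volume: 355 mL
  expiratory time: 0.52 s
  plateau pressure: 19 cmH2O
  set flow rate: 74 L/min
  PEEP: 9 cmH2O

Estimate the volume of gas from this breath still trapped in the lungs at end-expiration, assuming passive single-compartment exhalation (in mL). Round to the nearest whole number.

69

Flow: 74 L/min ÷ 60 = 1.2333 L/s.
R = (PIP − Pplat)/V̇ = (30 − 19) / 1.2333 = 11.0/1.2333 = 8.919 cmH2O·s/L.
C = Vt/(Pplat − PEEP) = 355.0 / (19 − 9) = 355.0/10.0 = 35.5 mL/cmH2O.
τ = R × C = 8.919 × 0.0355 L/cmH2O = 0.3166 s.
Fraction remaining = e^(−Te/τ) = e^(−0.52/0.3166) = 0.1935.
Trapped volume = 355.0 × 0.1935 = 68.693 mL.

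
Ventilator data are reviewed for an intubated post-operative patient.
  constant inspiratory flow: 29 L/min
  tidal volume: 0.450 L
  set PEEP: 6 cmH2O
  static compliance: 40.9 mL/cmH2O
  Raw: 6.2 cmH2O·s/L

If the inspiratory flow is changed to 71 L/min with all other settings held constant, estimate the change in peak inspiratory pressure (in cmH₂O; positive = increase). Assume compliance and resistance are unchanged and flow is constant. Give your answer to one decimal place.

Flow: 29 L/min ÷ 60 = 0.4833 L/s.
New flow: 71 L/min ÷ 60 = 1.1833 L/s.
PIP = Vt/C + R·V̇ + PEEP (constant-flow equation of motion).
Only the resistive term changes: ΔPIP = R × ΔV̇ = 6.2 × (1.1833 − 0.4833) = 6.2 × 0.7 = 4.34 cmH2O.

4.3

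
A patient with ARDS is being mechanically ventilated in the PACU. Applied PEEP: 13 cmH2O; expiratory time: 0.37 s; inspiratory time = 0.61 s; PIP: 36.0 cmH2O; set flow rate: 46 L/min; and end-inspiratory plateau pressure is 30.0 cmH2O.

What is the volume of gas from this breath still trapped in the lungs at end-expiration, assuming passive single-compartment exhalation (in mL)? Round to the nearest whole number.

84

Flow: 46 L/min ÷ 60 = 0.7667 L/s.
Vt = flow × Ti = 0.7667 L/s × 0.61 s × 1000 mL/L = 467.69 mL.
R = (PIP − Pplat)/V̇ = (36.0 − 30.0) / 0.7667 = 6.0/0.7667 = 7.826 cmH2O·s/L.
C = Vt/(Pplat − PEEP) = 467.69 / (30.0 − 13) = 467.69/17.0 = 27.511 mL/cmH2O.
τ = R × C = 7.826 × 0.02751 L/cmH2O = 0.2153 s.
Fraction remaining = e^(−Te/τ) = e^(−0.37/0.2153) = 0.1793.
Trapped volume = 467.69 × 0.1793 = 83.857 mL.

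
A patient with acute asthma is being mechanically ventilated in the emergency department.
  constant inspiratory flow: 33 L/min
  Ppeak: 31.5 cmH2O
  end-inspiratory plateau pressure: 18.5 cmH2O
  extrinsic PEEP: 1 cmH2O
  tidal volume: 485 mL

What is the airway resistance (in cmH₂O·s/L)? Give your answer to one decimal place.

23.6

Flow: 33 L/min ÷ 60 = 0.55 L/s.
Raw = (PIP − Pplat) / flow = (31.5 − 18.5) / 0.55 = 13.0 / 0.55 = 23.636 cmH2O·s/L.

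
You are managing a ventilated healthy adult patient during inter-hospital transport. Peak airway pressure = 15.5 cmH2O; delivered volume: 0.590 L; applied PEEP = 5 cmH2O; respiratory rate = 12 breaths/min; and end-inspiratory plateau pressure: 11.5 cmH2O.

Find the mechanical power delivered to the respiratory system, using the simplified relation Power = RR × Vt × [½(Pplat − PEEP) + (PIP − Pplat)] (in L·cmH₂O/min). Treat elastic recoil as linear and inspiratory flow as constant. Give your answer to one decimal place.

Per-breath work = Vt × [½(Pplat−PEEP) + (PIP−Pplat)] = 0.590 × [0.5×6.5 + 4.0] = 0.590 × 7.25 = 4.278 L·cmH2O.
Power = 12 × 4.278 = 51.336 L·cmH2O/min.

51.3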